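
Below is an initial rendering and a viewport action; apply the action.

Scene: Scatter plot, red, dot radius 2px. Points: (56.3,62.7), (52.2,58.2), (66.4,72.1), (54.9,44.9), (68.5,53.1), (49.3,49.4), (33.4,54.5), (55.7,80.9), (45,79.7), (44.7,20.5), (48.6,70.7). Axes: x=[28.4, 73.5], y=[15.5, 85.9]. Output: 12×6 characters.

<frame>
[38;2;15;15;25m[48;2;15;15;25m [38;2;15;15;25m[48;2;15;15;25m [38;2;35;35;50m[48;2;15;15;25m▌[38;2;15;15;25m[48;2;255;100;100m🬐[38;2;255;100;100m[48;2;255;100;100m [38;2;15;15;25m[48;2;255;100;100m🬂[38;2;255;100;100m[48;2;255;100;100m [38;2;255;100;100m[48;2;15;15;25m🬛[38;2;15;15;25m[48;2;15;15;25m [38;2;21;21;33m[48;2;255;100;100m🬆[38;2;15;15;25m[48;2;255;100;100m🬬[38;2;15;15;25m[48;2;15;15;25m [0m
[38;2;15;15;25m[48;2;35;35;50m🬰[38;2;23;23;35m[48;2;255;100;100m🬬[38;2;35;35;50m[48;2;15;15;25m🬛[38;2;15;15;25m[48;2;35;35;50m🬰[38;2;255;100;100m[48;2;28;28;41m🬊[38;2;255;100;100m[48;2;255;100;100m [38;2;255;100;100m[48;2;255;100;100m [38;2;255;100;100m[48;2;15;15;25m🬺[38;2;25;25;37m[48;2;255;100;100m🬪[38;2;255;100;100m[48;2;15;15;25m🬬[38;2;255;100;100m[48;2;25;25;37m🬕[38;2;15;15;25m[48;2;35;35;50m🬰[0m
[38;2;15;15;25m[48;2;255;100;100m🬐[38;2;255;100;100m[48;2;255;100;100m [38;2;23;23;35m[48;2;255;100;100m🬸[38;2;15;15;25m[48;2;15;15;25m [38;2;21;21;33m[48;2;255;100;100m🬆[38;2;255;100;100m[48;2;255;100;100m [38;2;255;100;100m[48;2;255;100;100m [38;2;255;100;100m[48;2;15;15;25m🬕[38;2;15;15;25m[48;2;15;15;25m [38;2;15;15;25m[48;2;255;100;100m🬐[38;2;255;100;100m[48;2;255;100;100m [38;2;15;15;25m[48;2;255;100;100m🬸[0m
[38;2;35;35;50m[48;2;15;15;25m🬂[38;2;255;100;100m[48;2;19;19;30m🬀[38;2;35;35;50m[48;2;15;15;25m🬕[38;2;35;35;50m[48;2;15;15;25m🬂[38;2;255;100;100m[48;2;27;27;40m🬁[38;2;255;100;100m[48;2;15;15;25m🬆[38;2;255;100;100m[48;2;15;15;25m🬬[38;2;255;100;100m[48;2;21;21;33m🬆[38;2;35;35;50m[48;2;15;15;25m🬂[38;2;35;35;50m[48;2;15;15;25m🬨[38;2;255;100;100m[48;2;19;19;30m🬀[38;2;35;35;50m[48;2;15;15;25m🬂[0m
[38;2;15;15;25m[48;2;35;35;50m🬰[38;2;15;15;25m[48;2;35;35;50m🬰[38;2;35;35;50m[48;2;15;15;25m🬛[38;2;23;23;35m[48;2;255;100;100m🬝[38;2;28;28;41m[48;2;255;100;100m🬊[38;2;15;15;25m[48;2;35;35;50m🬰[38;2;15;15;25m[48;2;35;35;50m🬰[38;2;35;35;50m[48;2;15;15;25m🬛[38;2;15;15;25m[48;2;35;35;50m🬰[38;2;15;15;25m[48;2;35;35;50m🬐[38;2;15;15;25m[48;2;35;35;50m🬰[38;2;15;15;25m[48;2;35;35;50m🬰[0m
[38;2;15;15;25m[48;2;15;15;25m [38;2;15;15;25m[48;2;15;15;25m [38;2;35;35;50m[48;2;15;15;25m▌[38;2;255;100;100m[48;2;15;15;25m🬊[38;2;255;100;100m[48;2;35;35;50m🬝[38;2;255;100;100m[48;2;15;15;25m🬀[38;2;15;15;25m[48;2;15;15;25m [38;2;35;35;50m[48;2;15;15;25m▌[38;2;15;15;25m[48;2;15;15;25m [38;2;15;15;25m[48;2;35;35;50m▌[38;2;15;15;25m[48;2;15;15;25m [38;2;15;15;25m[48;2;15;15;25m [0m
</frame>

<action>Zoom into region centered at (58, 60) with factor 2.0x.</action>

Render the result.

<frame>
[38;2;15;15;25m[48;2;255;100;100m🬆[38;2;15;15;25m[48;2;255;100;100m🬬[38;2;35;35;50m[48;2;15;15;25m▌[38;2;15;15;25m[48;2;15;15;25m [38;2;15;15;25m[48;2;35;35;50m▌[38;2;15;15;25m[48;2;15;15;25m [38;2;15;15;25m[48;2;15;15;25m [38;2;35;35;50m[48;2;15;15;25m▌[38;2;15;15;25m[48;2;15;15;25m [38;2;21;21;33m[48;2;255;100;100m🬆[38;2;255;100;100m[48;2;15;15;25m🬺[38;2;15;15;25m[48;2;255;100;100m🬬[0m
[38;2;255;100;100m[48;2;15;15;25m🬬[38;2;255;100;100m[48;2;21;21;33m🬆[38;2;35;35;50m[48;2;15;15;25m🬛[38;2;15;15;25m[48;2;35;35;50m🬰[38;2;27;27;40m[48;2;255;100;100m🬝[38;2;15;15;25m[48;2;35;35;50m🬰[38;2;15;15;25m[48;2;35;35;50m🬰[38;2;35;35;50m[48;2;15;15;25m🬛[38;2;15;15;25m[48;2;35;35;50m🬰[38;2;27;27;40m[48;2;255;100;100m🬺[38;2;255;100;100m[48;2;21;21;33m🬆[38;2;15;15;25m[48;2;35;35;50m🬰[0m
[38;2;15;15;25m[48;2;15;15;25m [38;2;15;15;25m[48;2;15;15;25m [38;2;28;28;41m[48;2;255;100;100m🬆[38;2;15;15;25m[48;2;255;100;100m🬥[38;2;255;100;100m[48;2;255;100;100m [38;2;255;100;100m[48;2;15;15;25m🬛[38;2;15;15;25m[48;2;15;15;25m [38;2;35;35;50m[48;2;15;15;25m▌[38;2;15;15;25m[48;2;15;15;25m [38;2;15;15;25m[48;2;35;35;50m▌[38;2;15;15;25m[48;2;15;15;25m [38;2;15;15;25m[48;2;15;15;25m [0m
[38;2;35;35;50m[48;2;15;15;25m🬂[38;2;255;100;100m[48;2;20;20;31m🬑[38;2;255;100;100m[48;2;35;35;50m🬬[38;2;255;100;100m[48;2;15;15;25m🬆[38;2;255;100;100m[48;2;27;27;40m🬁[38;2;35;35;50m[48;2;15;15;25m🬂[38;2;35;35;50m[48;2;15;15;25m🬂[38;2;35;35;50m[48;2;15;15;25m🬕[38;2;35;35;50m[48;2;15;15;25m🬂[38;2;35;35;50m[48;2;15;15;25m🬨[38;2;28;28;41m[48;2;255;100;100m🬆[38;2;255;100;100m[48;2;35;35;50m🬺[0m
[38;2;15;15;25m[48;2;255;100;100m🬐[38;2;255;100;100m[48;2;255;100;100m [38;2;27;27;40m[48;2;255;100;100m🬸[38;2;23;23;35m[48;2;255;100;100m🬝[38;2;28;28;41m[48;2;255;100;100m🬊[38;2;15;15;25m[48;2;35;35;50m🬰[38;2;15;15;25m[48;2;35;35;50m🬰[38;2;35;35;50m[48;2;15;15;25m🬛[38;2;15;15;25m[48;2;35;35;50m🬰[38;2;15;15;25m[48;2;35;35;50m🬐[38;2;23;23;35m[48;2;255;100;100m🬺[38;2;255;100;100m[48;2;21;21;33m🬆[0m
[38;2;15;15;25m[48;2;15;15;25m [38;2;255;100;100m[48;2;15;15;25m🬀[38;2;35;35;50m[48;2;15;15;25m▌[38;2;255;100;100m[48;2;15;15;25m🬊[38;2;255;100;100m[48;2;35;35;50m🬝[38;2;255;100;100m[48;2;15;15;25m🬀[38;2;15;15;25m[48;2;15;15;25m [38;2;35;35;50m[48;2;15;15;25m▌[38;2;15;15;25m[48;2;15;15;25m [38;2;15;15;25m[48;2;35;35;50m▌[38;2;15;15;25m[48;2;15;15;25m [38;2;15;15;25m[48;2;15;15;25m [0m
</frame>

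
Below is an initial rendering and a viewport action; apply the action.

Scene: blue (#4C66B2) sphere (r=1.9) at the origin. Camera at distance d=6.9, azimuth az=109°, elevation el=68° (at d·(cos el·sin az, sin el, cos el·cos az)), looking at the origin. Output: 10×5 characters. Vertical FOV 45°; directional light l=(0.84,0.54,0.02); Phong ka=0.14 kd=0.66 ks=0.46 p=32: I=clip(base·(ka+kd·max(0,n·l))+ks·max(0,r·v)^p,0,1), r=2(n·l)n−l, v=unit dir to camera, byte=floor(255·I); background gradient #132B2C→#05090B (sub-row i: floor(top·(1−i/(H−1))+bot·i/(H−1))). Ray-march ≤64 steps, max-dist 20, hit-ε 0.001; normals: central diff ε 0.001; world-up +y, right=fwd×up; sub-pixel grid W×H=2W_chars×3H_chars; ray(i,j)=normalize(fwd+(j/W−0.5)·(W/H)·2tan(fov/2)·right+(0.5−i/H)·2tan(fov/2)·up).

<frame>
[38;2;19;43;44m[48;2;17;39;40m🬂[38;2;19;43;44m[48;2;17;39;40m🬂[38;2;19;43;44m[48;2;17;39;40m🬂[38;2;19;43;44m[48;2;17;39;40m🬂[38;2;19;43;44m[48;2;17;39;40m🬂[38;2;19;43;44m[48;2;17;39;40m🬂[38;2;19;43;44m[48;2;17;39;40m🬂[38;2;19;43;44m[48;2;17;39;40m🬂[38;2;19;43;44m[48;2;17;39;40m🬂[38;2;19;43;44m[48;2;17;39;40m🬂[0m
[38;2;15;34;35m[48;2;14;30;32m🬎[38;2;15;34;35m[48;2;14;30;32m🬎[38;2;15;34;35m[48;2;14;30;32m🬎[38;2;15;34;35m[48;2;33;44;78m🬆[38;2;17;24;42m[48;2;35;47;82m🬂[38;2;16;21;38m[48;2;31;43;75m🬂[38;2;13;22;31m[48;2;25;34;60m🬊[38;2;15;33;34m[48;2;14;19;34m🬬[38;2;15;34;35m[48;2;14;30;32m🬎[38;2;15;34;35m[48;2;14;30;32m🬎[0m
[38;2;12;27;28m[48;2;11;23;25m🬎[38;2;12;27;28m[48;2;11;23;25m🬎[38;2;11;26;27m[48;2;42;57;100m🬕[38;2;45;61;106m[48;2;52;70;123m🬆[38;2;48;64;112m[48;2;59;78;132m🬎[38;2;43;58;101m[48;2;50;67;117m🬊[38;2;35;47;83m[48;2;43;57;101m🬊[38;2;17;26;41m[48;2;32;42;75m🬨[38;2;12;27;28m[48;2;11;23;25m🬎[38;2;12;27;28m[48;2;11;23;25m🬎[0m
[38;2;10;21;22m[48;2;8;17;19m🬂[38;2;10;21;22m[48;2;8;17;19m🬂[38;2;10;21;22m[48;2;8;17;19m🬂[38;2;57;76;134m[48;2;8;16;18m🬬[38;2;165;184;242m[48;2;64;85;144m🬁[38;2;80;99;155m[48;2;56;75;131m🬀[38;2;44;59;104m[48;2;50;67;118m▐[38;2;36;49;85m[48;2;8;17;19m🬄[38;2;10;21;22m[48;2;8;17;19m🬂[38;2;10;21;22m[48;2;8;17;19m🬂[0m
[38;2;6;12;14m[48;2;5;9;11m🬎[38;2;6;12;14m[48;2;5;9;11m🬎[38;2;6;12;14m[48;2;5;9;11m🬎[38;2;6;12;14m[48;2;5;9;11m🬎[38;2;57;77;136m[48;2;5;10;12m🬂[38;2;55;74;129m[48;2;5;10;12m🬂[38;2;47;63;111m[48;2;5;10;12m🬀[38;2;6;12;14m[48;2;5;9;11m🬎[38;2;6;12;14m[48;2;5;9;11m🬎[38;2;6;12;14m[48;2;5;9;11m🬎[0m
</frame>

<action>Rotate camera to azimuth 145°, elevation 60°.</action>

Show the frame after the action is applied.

<frame>
[38;2;19;43;44m[48;2;17;39;40m🬂[38;2;19;43;44m[48;2;17;39;40m🬂[38;2;19;43;44m[48;2;17;39;40m🬂[38;2;19;43;44m[48;2;17;39;40m🬂[38;2;19;43;44m[48;2;17;39;40m🬂[38;2;19;43;44m[48;2;17;39;40m🬂[38;2;19;43;44m[48;2;17;39;40m🬂[38;2;19;43;44m[48;2;17;39;40m🬂[38;2;19;43;44m[48;2;17;39;40m🬂[38;2;19;43;44m[48;2;17;39;40m🬂[0m
[38;2;15;34;35m[48;2;14;30;32m🬎[38;2;15;34;35m[48;2;14;30;32m🬎[38;2;15;34;35m[48;2;14;30;32m🬎[38;2;15;34;35m[48;2;50;68;118m🬆[38;2;37;50;87m[48;2;46;62;108m🬊[38;2;27;36;64m[48;2;37;49;87m🬊[38;2;14;23;34m[48;2;25;33;59m🬨[38;2;15;33;34m[48;2;10;14;24m🬬[38;2;15;34;35m[48;2;14;30;32m🬎[38;2;15;34;35m[48;2;14;30;32m🬎[0m
[38;2;12;27;28m[48;2;11;23;25m🬎[38;2;12;27;28m[48;2;11;23;25m🬎[38;2;11;26;27m[48;2;57;78;136m🬕[38;2;58;78;136m[48;2;77;97;155m🬝[38;2;57;74;125m[48;2;158;177;232m🬬[38;2;38;52;91m[48;2;44;59;104m▐[38;2;24;33;58m[48;2;32;43;76m▐[38;2;10;14;25m[48;2;14;23;33m🬧[38;2;12;27;28m[48;2;11;23;25m🬎[38;2;12;27;28m[48;2;11;23;25m🬎[0m
[38;2;10;21;22m[48;2;8;17;19m🬂[38;2;10;21;22m[48;2;8;17;19m🬂[38;2;10;21;22m[48;2;8;17;19m🬂[38;2;57;77;135m[48;2;8;16;18m🬬[38;2;69;88;143m[48;2;51;68;120m🬀[38;2;44;60;105m[48;2;39;52;92m▌[38;2;32;43;76m[48;2;23;31;54m▌[38;2;15;20;35m[48;2;9;17;21m🬀[38;2;10;21;22m[48;2;8;17;19m🬂[38;2;10;21;22m[48;2;8;17;19m🬂[0m
[38;2;6;12;14m[48;2;5;9;11m🬎[38;2;6;12;14m[48;2;5;9;11m🬎[38;2;6;12;14m[48;2;5;9;11m🬎[38;2;6;12;14m[48;2;5;9;11m🬎[38;2;45;60;106m[48;2;5;10;12m🬂[38;2;35;47;84m[48;2;5;10;12m🬂[38;2;22;30;53m[48;2;5;10;12m🬀[38;2;6;12;14m[48;2;5;9;11m🬎[38;2;6;12;14m[48;2;5;9;11m🬎[38;2;6;12;14m[48;2;5;9;11m🬎[0m
</frame>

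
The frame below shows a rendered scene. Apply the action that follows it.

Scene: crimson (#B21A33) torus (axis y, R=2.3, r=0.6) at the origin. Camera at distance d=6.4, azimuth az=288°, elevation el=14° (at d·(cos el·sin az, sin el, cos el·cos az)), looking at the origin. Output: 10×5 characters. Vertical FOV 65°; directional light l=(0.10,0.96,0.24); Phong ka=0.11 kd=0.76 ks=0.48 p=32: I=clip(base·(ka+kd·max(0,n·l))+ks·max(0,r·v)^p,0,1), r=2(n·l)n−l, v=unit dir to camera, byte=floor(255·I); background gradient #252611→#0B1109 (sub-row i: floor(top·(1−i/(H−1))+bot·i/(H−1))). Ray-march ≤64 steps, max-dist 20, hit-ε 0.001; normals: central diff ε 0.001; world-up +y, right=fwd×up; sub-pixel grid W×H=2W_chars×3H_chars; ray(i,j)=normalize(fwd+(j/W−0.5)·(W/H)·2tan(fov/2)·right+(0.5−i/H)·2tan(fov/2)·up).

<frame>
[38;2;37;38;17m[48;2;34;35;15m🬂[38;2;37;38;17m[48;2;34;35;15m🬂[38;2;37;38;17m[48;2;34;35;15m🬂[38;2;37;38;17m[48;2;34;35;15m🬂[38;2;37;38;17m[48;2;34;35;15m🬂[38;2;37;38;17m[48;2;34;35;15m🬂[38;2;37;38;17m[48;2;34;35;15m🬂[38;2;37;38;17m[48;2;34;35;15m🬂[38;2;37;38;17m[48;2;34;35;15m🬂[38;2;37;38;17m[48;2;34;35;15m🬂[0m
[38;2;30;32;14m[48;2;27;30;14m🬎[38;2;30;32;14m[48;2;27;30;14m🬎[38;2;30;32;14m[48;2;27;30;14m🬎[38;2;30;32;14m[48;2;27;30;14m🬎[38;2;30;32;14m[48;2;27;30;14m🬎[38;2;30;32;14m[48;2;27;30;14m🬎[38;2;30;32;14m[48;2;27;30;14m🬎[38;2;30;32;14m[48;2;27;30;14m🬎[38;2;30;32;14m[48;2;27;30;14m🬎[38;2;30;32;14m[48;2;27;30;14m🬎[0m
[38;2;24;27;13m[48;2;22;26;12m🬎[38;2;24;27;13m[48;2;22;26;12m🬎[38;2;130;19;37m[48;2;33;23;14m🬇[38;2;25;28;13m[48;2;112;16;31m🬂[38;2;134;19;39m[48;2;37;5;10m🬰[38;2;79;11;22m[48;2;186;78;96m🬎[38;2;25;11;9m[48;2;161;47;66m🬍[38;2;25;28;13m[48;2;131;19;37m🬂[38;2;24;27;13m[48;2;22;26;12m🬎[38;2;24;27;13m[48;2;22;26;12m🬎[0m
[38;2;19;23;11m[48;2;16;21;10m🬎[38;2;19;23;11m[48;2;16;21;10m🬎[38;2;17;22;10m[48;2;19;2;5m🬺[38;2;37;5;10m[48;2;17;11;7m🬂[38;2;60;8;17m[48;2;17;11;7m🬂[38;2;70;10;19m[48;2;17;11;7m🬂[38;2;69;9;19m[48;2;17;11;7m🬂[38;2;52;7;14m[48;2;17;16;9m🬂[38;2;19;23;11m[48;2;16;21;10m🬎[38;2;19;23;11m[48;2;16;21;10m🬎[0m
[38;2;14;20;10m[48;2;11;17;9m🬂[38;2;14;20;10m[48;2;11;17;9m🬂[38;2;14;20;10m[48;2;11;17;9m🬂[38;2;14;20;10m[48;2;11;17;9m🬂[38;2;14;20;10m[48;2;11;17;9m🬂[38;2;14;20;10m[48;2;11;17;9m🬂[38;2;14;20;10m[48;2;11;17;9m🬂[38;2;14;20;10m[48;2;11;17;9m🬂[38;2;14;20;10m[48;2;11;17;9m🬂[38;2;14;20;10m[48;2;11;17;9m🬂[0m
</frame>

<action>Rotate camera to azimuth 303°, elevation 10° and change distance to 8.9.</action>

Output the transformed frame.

<frame>
[38;2;37;38;17m[48;2;34;35;15m🬂[38;2;37;38;17m[48;2;34;35;15m🬂[38;2;37;38;17m[48;2;34;35;15m🬂[38;2;37;38;17m[48;2;34;35;15m🬂[38;2;37;38;17m[48;2;34;35;15m🬂[38;2;37;38;17m[48;2;34;35;15m🬂[38;2;37;38;17m[48;2;34;35;15m🬂[38;2;37;38;17m[48;2;34;35;15m🬂[38;2;37;38;17m[48;2;34;35;15m🬂[38;2;37;38;17m[48;2;34;35;15m🬂[0m
[38;2;30;32;14m[48;2;27;30;14m🬎[38;2;30;32;14m[48;2;27;30;14m🬎[38;2;30;32;14m[48;2;27;30;14m🬎[38;2;30;32;14m[48;2;27;30;14m🬎[38;2;30;32;14m[48;2;27;30;14m🬎[38;2;30;32;14m[48;2;27;30;14m🬎[38;2;30;32;14m[48;2;27;30;14m🬎[38;2;30;32;14m[48;2;27;30;14m🬎[38;2;30;32;14m[48;2;27;30;14m🬎[38;2;30;32;14m[48;2;27;30;14m🬎[0m
[38;2;24;27;13m[48;2;22;26;12m🬎[38;2;24;27;13m[48;2;22;26;12m🬎[38;2;24;27;13m[48;2;22;26;12m🬎[38;2;142;20;40m[48;2;25;22;12m🬇[38;2;35;21;14m[48;2;87;12;24m🬒[38;2;32;20;13m[48;2;72;10;20m🬊[38;2;51;17;17m[48;2;152;22;43m🬴[38;2;24;27;13m[48;2;22;26;12m🬎[38;2;24;27;13m[48;2;22;26;12m🬎[38;2;24;27;13m[48;2;22;26;12m🬎[0m
[38;2;19;23;11m[48;2;16;21;10m🬎[38;2;19;23;11m[48;2;16;21;10m🬎[38;2;19;23;11m[48;2;16;21;10m🬎[38;2;19;23;11m[48;2;16;21;10m🬎[38;2;19;2;5m[48;2;17;22;10m🬂[38;2;19;2;5m[48;2;17;22;10m🬂[38;2;19;2;5m[48;2;17;22;10m🬀[38;2;19;23;11m[48;2;16;21;10m🬎[38;2;19;23;11m[48;2;16;21;10m🬎[38;2;19;23;11m[48;2;16;21;10m🬎[0m
[38;2;14;20;10m[48;2;11;17;9m🬂[38;2;14;20;10m[48;2;11;17;9m🬂[38;2;14;20;10m[48;2;11;17;9m🬂[38;2;14;20;10m[48;2;11;17;9m🬂[38;2;14;20;10m[48;2;11;17;9m🬂[38;2;14;20;10m[48;2;11;17;9m🬂[38;2;14;20;10m[48;2;11;17;9m🬂[38;2;14;20;10m[48;2;11;17;9m🬂[38;2;14;20;10m[48;2;11;17;9m🬂[38;2;14;20;10m[48;2;11;17;9m🬂[0m
</frame>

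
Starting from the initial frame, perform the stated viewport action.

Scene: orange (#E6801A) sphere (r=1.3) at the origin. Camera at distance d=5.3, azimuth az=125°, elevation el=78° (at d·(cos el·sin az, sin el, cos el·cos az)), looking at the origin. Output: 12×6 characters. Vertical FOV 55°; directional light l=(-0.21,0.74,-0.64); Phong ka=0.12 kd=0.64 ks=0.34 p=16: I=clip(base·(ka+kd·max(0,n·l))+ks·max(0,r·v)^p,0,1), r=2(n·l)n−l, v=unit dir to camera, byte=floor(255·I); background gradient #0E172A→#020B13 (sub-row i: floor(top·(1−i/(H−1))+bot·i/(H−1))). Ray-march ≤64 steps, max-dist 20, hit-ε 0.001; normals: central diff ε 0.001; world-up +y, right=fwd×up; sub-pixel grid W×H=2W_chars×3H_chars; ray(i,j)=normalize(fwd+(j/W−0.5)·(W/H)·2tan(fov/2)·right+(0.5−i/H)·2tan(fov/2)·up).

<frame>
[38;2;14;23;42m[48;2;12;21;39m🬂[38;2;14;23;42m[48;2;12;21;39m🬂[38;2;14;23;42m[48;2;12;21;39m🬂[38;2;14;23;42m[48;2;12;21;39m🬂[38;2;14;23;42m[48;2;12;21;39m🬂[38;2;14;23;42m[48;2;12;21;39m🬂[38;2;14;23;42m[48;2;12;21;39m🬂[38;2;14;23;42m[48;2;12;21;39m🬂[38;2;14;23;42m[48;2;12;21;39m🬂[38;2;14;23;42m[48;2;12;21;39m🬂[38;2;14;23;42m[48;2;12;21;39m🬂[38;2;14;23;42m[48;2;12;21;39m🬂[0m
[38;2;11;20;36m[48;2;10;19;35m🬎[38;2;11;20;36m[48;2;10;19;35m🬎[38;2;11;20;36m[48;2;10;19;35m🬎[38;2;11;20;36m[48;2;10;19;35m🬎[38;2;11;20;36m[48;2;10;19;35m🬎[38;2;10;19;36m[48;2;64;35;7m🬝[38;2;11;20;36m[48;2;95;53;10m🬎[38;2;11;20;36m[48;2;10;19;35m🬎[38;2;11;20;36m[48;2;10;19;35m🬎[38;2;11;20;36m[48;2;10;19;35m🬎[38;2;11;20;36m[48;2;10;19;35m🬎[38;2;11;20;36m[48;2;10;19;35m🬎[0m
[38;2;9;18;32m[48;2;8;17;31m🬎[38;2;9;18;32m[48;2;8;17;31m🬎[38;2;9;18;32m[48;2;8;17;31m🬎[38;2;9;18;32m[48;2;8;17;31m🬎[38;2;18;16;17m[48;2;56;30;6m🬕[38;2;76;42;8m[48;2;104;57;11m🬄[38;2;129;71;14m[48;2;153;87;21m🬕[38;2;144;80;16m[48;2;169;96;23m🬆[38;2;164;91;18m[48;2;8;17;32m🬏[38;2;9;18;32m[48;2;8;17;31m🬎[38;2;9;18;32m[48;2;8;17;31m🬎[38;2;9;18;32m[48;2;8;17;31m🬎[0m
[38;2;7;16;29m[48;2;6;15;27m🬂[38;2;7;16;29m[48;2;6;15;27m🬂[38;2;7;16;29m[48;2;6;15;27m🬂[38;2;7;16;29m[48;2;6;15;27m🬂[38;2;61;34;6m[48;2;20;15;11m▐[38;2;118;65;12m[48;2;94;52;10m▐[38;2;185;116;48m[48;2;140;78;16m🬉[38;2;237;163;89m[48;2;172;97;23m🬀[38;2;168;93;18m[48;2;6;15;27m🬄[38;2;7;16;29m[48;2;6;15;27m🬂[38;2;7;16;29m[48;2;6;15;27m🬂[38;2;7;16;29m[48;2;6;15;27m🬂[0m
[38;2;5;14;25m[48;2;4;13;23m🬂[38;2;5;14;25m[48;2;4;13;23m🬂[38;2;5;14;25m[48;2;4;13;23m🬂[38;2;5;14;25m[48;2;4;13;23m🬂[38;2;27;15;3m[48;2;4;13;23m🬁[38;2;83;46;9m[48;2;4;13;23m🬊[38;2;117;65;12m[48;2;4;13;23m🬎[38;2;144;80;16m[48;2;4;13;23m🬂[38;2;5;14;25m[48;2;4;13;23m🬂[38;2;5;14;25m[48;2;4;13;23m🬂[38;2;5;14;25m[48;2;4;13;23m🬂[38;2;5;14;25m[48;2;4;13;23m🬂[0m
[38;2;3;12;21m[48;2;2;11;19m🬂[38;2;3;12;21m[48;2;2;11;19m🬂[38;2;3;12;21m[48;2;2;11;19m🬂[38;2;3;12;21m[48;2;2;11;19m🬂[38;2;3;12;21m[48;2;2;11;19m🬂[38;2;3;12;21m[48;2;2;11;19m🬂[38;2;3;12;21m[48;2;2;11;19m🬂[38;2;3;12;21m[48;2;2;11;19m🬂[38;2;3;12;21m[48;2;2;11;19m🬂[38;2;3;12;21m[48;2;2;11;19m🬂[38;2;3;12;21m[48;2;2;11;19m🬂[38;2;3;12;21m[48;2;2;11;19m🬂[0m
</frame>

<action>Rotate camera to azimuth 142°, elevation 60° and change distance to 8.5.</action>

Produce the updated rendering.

<frame>
[38;2;14;23;42m[48;2;12;21;39m🬂[38;2;14;23;42m[48;2;12;21;39m🬂[38;2;14;23;42m[48;2;12;21;39m🬂[38;2;14;23;42m[48;2;12;21;39m🬂[38;2;14;23;42m[48;2;12;21;39m🬂[38;2;14;23;42m[48;2;12;21;39m🬂[38;2;14;23;42m[48;2;12;21;39m🬂[38;2;14;23;42m[48;2;12;21;39m🬂[38;2;14;23;42m[48;2;12;21;39m🬂[38;2;14;23;42m[48;2;12;21;39m🬂[38;2;14;23;42m[48;2;12;21;39m🬂[38;2;14;23;42m[48;2;12;21;39m🬂[0m
[38;2;11;20;36m[48;2;10;19;35m🬎[38;2;11;20;36m[48;2;10;19;35m🬎[38;2;11;20;36m[48;2;10;19;35m🬎[38;2;11;20;36m[48;2;10;19;35m🬎[38;2;11;20;36m[48;2;10;19;35m🬎[38;2;11;20;36m[48;2;10;19;35m🬎[38;2;11;20;36m[48;2;10;19;35m🬎[38;2;11;20;36m[48;2;10;19;35m🬎[38;2;11;20;36m[48;2;10;19;35m🬎[38;2;11;20;36m[48;2;10;19;35m🬎[38;2;11;20;36m[48;2;10;19;35m🬎[38;2;11;20;36m[48;2;10;19;35m🬎[0m
[38;2;9;18;32m[48;2;8;17;31m🬎[38;2;9;18;32m[48;2;8;17;31m🬎[38;2;9;18;32m[48;2;8;17;31m🬎[38;2;9;18;32m[48;2;8;17;31m🬎[38;2;9;18;32m[48;2;8;17;31m🬎[38;2;19;20;25m[48;2;96;53;10m🬕[38;2;9;18;33m[48;2;143;79;16m🬂[38;2;164;91;18m[48;2;8;17;32m🬏[38;2;9;18;32m[48;2;8;17;31m🬎[38;2;9;18;32m[48;2;8;17;31m🬎[38;2;9;18;32m[48;2;8;17;31m🬎[38;2;9;18;32m[48;2;8;17;31m🬎[0m
[38;2;7;16;29m[48;2;6;15;27m🬂[38;2;7;16;29m[48;2;6;15;27m🬂[38;2;7;16;29m[48;2;6;15;27m🬂[38;2;7;16;29m[48;2;6;15;27m🬂[38;2;7;16;29m[48;2;6;15;27m🬂[38;2;89;49;10m[48;2;27;20;16m🬨[38;2;246;170;95m[48;2;139;77;16m🬁[38;2;166;92;18m[48;2;6;15;27m🬄[38;2;7;16;29m[48;2;6;15;27m🬂[38;2;7;16;29m[48;2;6;15;27m🬂[38;2;7;16;29m[48;2;6;15;27m🬂[38;2;7;16;29m[48;2;6;15;27m🬂[0m
[38;2;5;14;25m[48;2;4;13;23m🬂[38;2;5;14;25m[48;2;4;13;23m🬂[38;2;5;14;25m[48;2;4;13;23m🬂[38;2;5;14;25m[48;2;4;13;23m🬂[38;2;5;14;25m[48;2;4;13;23m🬂[38;2;5;14;25m[48;2;4;13;23m🬂[38;2;5;14;25m[48;2;4;13;23m🬂[38;2;5;14;25m[48;2;4;13;23m🬂[38;2;5;14;25m[48;2;4;13;23m🬂[38;2;5;14;25m[48;2;4;13;23m🬂[38;2;5;14;25m[48;2;4;13;23m🬂[38;2;5;14;25m[48;2;4;13;23m🬂[0m
[38;2;3;12;21m[48;2;2;11;19m🬂[38;2;3;12;21m[48;2;2;11;19m🬂[38;2;3;12;21m[48;2;2;11;19m🬂[38;2;3;12;21m[48;2;2;11;19m🬂[38;2;3;12;21m[48;2;2;11;19m🬂[38;2;3;12;21m[48;2;2;11;19m🬂[38;2;3;12;21m[48;2;2;11;19m🬂[38;2;3;12;21m[48;2;2;11;19m🬂[38;2;3;12;21m[48;2;2;11;19m🬂[38;2;3;12;21m[48;2;2;11;19m🬂[38;2;3;12;21m[48;2;2;11;19m🬂[38;2;3;12;21m[48;2;2;11;19m🬂[0m
</frame>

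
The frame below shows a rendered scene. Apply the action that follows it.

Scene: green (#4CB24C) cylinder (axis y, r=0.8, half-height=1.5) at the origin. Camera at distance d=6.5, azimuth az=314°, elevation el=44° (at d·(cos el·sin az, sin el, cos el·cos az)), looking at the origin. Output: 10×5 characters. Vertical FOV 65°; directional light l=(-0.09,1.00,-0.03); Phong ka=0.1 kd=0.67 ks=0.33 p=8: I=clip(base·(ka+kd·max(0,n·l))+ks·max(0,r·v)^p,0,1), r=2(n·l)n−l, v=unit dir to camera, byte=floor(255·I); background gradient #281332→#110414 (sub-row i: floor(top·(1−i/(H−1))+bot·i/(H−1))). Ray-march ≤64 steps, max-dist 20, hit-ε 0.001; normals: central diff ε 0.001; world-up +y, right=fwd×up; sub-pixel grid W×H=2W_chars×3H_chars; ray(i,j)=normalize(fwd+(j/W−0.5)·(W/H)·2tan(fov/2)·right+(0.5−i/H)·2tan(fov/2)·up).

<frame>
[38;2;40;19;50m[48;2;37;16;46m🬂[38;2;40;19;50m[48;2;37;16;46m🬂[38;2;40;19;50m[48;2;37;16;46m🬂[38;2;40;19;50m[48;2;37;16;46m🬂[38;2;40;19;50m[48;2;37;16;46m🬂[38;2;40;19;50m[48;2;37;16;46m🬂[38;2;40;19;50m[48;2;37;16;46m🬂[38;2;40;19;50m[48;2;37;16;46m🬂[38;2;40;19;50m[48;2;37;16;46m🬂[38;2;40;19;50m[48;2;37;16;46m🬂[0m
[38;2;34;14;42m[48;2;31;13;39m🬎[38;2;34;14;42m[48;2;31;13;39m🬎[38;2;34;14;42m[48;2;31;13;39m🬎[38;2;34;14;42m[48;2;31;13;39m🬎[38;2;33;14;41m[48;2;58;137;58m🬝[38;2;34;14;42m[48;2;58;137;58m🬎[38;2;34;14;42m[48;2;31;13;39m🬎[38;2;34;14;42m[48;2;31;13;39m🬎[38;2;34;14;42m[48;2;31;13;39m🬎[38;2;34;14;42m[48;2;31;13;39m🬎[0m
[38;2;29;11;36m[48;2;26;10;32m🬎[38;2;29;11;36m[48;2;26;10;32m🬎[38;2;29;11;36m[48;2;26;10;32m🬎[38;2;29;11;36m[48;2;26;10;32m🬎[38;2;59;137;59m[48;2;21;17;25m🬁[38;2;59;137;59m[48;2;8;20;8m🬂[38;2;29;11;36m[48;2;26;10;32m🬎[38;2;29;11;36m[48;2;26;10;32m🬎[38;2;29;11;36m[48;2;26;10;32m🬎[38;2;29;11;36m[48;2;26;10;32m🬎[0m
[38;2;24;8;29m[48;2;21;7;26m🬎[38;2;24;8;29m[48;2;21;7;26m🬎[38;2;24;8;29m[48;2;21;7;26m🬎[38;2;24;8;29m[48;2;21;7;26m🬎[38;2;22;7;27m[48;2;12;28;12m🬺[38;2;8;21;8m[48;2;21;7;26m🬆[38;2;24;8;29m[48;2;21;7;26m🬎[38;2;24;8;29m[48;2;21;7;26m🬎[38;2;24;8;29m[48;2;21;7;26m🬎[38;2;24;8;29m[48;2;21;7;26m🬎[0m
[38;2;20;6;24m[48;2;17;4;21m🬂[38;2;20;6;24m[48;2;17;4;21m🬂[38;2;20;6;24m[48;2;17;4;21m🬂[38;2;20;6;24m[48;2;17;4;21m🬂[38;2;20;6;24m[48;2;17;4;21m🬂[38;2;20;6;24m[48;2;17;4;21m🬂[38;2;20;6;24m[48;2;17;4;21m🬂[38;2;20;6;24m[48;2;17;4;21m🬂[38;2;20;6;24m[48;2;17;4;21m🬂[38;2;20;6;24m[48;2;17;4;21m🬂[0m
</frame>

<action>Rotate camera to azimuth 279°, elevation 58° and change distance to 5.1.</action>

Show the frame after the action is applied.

<frame>
[38;2;40;19;50m[48;2;37;16;46m🬂[38;2;40;19;50m[48;2;37;16;46m🬂[38;2;40;19;50m[48;2;37;16;46m🬂[38;2;40;19;50m[48;2;37;16;46m🬂[38;2;40;19;50m[48;2;37;16;46m🬂[38;2;40;19;50m[48;2;37;16;46m🬂[38;2;40;19;50m[48;2;37;16;46m🬂[38;2;40;19;50m[48;2;37;16;46m🬂[38;2;40;19;50m[48;2;37;16;46m🬂[38;2;40;19;50m[48;2;37;16;46m🬂[0m
[38;2;34;14;42m[48;2;31;13;39m🬎[38;2;34;14;42m[48;2;31;13;39m🬎[38;2;34;14;42m[48;2;31;13;39m🬎[38;2;34;14;42m[48;2;31;13;39m🬎[38;2;34;14;42m[48;2;60;139;60m🬆[38;2;35;15;43m[48;2;60;138;60m🬂[38;2;61;139;61m[48;2;33;14;41m🬏[38;2;34;14;42m[48;2;31;13;39m🬎[38;2;34;14;42m[48;2;31;13;39m🬎[38;2;34;14;42m[48;2;31;13;39m🬎[0m
[38;2;29;11;36m[48;2;26;10;32m🬎[38;2;29;11;36m[48;2;26;10;32m🬎[38;2;29;11;36m[48;2;26;10;32m🬎[38;2;29;11;36m[48;2;26;10;32m🬎[38;2;64;143;64m[48;2;15;23;16m🬂[38;2;65;144;65m[48;2;10;25;10m🬆[38;2;63;142;63m[48;2;23;12;28m🬀[38;2;29;11;36m[48;2;26;10;32m🬎[38;2;29;11;36m[48;2;26;10;32m🬎[38;2;29;11;36m[48;2;26;10;32m🬎[0m
[38;2;24;8;29m[48;2;21;7;26m🬎[38;2;24;8;29m[48;2;21;7;26m🬎[38;2;24;8;29m[48;2;21;7;26m🬎[38;2;24;8;29m[48;2;21;7;26m🬎[38;2;22;7;27m[48;2;12;28;12m🬲[38;2;10;24;10m[48;2;21;7;26m🬎[38;2;24;8;29m[48;2;21;7;26m🬎[38;2;24;8;29m[48;2;21;7;26m🬎[38;2;24;8;29m[48;2;21;7;26m🬎[38;2;24;8;29m[48;2;21;7;26m🬎[0m
[38;2;20;6;24m[48;2;17;4;21m🬂[38;2;20;6;24m[48;2;17;4;21m🬂[38;2;20;6;24m[48;2;17;4;21m🬂[38;2;20;6;24m[48;2;17;4;21m🬂[38;2;20;6;24m[48;2;17;4;21m🬂[38;2;20;6;24m[48;2;17;4;21m🬂[38;2;20;6;24m[48;2;17;4;21m🬂[38;2;20;6;24m[48;2;17;4;21m🬂[38;2;20;6;24m[48;2;17;4;21m🬂[38;2;20;6;24m[48;2;17;4;21m🬂[0m
</frame>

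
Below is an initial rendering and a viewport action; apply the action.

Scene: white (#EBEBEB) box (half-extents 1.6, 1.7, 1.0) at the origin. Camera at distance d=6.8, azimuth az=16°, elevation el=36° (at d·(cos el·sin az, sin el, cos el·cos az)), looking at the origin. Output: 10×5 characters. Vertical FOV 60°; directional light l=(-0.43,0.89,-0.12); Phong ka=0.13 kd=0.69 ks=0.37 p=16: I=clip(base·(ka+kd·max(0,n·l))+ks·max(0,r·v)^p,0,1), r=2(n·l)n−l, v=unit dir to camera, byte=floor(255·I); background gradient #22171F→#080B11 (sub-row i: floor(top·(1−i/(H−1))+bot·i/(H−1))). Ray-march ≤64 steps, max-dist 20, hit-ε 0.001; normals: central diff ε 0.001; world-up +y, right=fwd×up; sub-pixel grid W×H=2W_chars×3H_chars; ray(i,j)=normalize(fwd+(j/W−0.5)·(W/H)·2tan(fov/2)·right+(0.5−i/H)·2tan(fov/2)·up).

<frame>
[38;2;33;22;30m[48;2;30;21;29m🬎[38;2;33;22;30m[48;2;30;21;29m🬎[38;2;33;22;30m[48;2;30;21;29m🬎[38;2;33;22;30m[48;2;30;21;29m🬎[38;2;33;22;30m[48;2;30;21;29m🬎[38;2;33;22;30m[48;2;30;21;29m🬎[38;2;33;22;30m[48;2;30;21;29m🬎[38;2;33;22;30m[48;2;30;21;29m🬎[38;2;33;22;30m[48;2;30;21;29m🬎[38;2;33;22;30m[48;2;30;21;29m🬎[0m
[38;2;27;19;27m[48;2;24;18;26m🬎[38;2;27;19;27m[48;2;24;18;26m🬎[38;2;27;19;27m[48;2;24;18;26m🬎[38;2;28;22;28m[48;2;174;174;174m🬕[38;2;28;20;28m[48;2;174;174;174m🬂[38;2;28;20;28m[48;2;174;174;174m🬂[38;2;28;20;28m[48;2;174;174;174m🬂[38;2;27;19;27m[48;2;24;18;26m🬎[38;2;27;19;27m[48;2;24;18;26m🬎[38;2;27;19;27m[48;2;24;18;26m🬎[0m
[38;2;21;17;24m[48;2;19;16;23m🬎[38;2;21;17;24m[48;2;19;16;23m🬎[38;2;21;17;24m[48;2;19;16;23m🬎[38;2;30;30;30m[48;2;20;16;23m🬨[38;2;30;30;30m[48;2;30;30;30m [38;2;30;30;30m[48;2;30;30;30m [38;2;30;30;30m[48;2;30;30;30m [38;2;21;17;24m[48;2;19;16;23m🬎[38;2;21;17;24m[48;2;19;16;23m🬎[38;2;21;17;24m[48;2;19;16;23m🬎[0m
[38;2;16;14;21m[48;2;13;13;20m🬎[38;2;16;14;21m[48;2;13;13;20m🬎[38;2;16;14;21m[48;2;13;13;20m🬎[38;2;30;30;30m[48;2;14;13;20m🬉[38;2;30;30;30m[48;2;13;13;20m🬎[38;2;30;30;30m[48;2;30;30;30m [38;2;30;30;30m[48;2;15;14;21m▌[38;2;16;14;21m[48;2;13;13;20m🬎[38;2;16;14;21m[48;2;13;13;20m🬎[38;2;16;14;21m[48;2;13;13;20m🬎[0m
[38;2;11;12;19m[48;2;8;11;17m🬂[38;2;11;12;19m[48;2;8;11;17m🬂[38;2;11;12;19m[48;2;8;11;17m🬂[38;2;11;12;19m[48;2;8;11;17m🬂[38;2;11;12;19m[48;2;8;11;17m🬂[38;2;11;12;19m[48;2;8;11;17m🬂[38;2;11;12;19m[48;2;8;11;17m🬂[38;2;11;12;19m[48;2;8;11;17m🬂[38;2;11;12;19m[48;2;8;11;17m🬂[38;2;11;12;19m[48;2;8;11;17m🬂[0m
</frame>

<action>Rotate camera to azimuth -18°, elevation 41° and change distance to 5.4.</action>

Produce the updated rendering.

<frame>
[38;2;33;22;30m[48;2;30;21;29m🬎[38;2;33;22;30m[48;2;30;21;29m🬎[38;2;33;22;30m[48;2;30;21;29m🬎[38;2;33;22;30m[48;2;30;21;29m🬎[38;2;33;22;30m[48;2;30;21;29m🬎[38;2;33;22;30m[48;2;30;21;29m🬎[38;2;33;22;30m[48;2;30;21;29m🬎[38;2;33;22;30m[48;2;30;21;29m🬎[38;2;33;22;30m[48;2;30;21;29m🬎[38;2;33;22;30m[48;2;30;21;29m🬎[0m
[38;2;27;19;27m[48;2;24;18;26m🬎[38;2;27;19;27m[48;2;24;18;26m🬎[38;2;174;174;174m[48;2;26;19;27m🬦[38;2;174;174;174m[48;2;174;174;174m [38;2;174;174;174m[48;2;174;174;174m [38;2;174;174;174m[48;2;174;174;174m [38;2;174;174;174m[48;2;30;30;30m🬎[38;2;174;174;174m[48;2;29;26;29m🬌[38;2;27;19;27m[48;2;24;18;26m🬎[38;2;27;19;27m[48;2;24;18;26m🬎[0m
[38;2;21;17;24m[48;2;19;16;23m🬎[38;2;21;17;24m[48;2;19;16;23m🬎[38;2;21;17;24m[48;2;19;16;23m🬎[38;2;30;30;30m[48;2;30;30;30m [38;2;30;30;30m[48;2;30;30;30m [38;2;30;30;30m[48;2;30;30;30m [38;2;30;30;30m[48;2;30;30;30m [38;2;30;30;30m[48;2;19;16;23m🬝[38;2;21;17;24m[48;2;19;16;23m🬎[38;2;21;17;24m[48;2;19;16;23m🬎[0m
[38;2;16;14;21m[48;2;13;13;20m🬎[38;2;16;14;21m[48;2;13;13;20m🬎[38;2;16;14;21m[48;2;13;13;20m🬎[38;2;30;30;30m[48;2;14;13;20m🬨[38;2;30;30;30m[48;2;30;30;30m [38;2;30;30;30m[48;2;30;30;30m [38;2;30;30;30m[48;2;30;30;30m [38;2;30;30;30m[48;2;14;13;20m🬄[38;2;16;14;21m[48;2;13;13;20m🬎[38;2;16;14;21m[48;2;13;13;20m🬎[0m
[38;2;11;12;19m[48;2;8;11;17m🬂[38;2;11;12;19m[48;2;8;11;17m🬂[38;2;11;12;19m[48;2;8;11;17m🬂[38;2;30;30;30m[48;2;9;11;17m🬁[38;2;30;30;30m[48;2;8;11;17m🬂[38;2;11;12;19m[48;2;8;11;17m🬂[38;2;11;12;19m[48;2;8;11;17m🬂[38;2;11;12;19m[48;2;8;11;17m🬂[38;2;11;12;19m[48;2;8;11;17m🬂[38;2;11;12;19m[48;2;8;11;17m🬂[0m
</frame>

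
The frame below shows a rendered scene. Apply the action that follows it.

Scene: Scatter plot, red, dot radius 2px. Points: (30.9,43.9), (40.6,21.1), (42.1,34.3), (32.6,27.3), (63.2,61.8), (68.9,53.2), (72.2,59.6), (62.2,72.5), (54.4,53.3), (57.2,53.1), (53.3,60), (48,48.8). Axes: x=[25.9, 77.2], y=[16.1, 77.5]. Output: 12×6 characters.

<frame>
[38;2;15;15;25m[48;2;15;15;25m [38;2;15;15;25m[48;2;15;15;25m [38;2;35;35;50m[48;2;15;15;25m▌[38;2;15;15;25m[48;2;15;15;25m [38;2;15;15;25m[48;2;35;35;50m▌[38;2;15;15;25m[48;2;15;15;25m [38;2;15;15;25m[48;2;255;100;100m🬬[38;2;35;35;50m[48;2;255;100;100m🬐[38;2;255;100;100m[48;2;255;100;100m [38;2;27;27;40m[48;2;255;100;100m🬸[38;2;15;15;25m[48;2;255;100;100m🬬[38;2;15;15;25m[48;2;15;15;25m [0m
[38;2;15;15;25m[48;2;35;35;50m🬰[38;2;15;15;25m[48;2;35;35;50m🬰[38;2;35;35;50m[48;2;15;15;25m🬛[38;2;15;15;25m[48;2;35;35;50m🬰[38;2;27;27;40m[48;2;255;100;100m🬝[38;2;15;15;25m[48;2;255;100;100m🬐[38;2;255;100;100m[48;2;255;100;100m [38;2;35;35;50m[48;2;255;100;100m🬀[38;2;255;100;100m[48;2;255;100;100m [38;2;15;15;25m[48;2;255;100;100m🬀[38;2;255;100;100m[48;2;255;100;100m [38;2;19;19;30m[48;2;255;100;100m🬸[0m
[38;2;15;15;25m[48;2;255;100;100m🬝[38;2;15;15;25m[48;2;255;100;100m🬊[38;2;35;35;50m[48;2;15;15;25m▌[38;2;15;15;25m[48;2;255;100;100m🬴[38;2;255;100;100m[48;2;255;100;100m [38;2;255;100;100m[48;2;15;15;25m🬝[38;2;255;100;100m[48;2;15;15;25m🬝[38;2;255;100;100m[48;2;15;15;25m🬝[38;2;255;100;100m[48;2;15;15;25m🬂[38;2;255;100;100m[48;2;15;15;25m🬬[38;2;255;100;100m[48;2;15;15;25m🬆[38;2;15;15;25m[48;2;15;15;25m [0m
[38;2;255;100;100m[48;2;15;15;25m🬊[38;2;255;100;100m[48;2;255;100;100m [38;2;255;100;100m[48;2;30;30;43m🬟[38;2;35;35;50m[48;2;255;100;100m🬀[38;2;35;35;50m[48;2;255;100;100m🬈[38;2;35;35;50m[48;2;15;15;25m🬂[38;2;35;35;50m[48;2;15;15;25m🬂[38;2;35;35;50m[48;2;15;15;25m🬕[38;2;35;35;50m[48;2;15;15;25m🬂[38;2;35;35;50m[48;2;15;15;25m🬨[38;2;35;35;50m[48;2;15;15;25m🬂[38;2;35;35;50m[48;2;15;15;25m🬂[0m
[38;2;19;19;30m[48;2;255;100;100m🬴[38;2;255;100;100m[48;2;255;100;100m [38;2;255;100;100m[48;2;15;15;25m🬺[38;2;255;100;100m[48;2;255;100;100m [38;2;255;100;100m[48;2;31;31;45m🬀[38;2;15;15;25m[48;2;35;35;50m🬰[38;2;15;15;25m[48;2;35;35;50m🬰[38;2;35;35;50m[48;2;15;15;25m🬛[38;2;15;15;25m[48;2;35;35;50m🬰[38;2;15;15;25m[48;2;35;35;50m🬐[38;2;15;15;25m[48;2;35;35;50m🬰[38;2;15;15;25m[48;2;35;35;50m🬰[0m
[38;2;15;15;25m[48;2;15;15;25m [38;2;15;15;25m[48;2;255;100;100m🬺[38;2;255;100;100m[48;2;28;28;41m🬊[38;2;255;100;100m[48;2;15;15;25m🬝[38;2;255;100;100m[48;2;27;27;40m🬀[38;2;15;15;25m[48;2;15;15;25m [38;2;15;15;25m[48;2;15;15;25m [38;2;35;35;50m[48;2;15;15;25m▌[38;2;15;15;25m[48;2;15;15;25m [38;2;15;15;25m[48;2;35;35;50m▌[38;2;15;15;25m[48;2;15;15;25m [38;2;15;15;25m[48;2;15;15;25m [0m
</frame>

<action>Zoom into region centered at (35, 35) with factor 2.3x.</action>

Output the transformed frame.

<frame>
[38;2;15;15;25m[48;2;15;15;25m [38;2;15;15;25m[48;2;15;15;25m [38;2;27;27;40m[48;2;255;100;100m🬝[38;2;15;15;25m[48;2;255;100;100m🬀[38;2;28;28;41m[48;2;255;100;100m🬊[38;2;15;15;25m[48;2;15;15;25m [38;2;15;15;25m[48;2;15;15;25m [38;2;35;35;50m[48;2;15;15;25m▌[38;2;15;15;25m[48;2;15;15;25m [38;2;15;15;25m[48;2;35;35;50m▌[38;2;15;15;25m[48;2;15;15;25m [38;2;15;15;25m[48;2;15;15;25m [0m
[38;2;15;15;25m[48;2;35;35;50m🬰[38;2;15;15;25m[48;2;35;35;50m🬰[38;2;35;35;50m[48;2;15;15;25m🬛[38;2;255;100;100m[48;2;21;21;33m🬊[38;2;255;100;100m[48;2;31;31;45m🬀[38;2;15;15;25m[48;2;35;35;50m🬰[38;2;15;15;25m[48;2;35;35;50m🬰[38;2;35;35;50m[48;2;15;15;25m🬛[38;2;15;15;25m[48;2;35;35;50m🬰[38;2;15;15;25m[48;2;35;35;50m🬐[38;2;15;15;25m[48;2;35;35;50m🬰[38;2;15;15;25m[48;2;35;35;50m🬰[0m
[38;2;15;15;25m[48;2;15;15;25m [38;2;15;15;25m[48;2;15;15;25m [38;2;35;35;50m[48;2;15;15;25m▌[38;2;15;15;25m[48;2;15;15;25m [38;2;15;15;25m[48;2;35;35;50m▌[38;2;15;15;25m[48;2;15;15;25m [38;2;15;15;25m[48;2;15;15;25m [38;2;35;35;50m[48;2;15;15;25m▌[38;2;15;15;25m[48;2;255;100;100m🬆[38;2;255;100;100m[48;2;35;35;50m🬺[38;2;15;15;25m[48;2;255;100;100m🬬[38;2;15;15;25m[48;2;15;15;25m [0m
[38;2;35;35;50m[48;2;15;15;25m🬂[38;2;35;35;50m[48;2;15;15;25m🬂[38;2;35;35;50m[48;2;15;15;25m🬕[38;2;35;35;50m[48;2;15;15;25m🬂[38;2;27;27;40m[48;2;255;100;100m🬝[38;2;35;35;50m[48;2;15;15;25m🬂[38;2;35;35;50m[48;2;15;15;25m🬂[38;2;35;35;50m[48;2;15;15;25m🬕[38;2;255;100;100m[48;2;19;19;30m🬁[38;2;255;100;100m[48;2;28;28;41m🬆[38;2;35;35;50m[48;2;15;15;25m🬂[38;2;35;35;50m[48;2;15;15;25m🬂[0m
[38;2;15;15;25m[48;2;35;35;50m🬰[38;2;15;15;25m[48;2;35;35;50m🬰[38;2;35;35;50m[48;2;15;15;25m🬛[38;2;19;19;30m[48;2;255;100;100m🬴[38;2;255;100;100m[48;2;255;100;100m [38;2;255;100;100m[48;2;15;15;25m🬛[38;2;15;15;25m[48;2;35;35;50m🬰[38;2;35;35;50m[48;2;15;15;25m🬛[38;2;15;15;25m[48;2;35;35;50m🬰[38;2;15;15;25m[48;2;35;35;50m🬐[38;2;15;15;25m[48;2;35;35;50m🬰[38;2;15;15;25m[48;2;35;35;50m🬰[0m
[38;2;15;15;25m[48;2;15;15;25m [38;2;15;15;25m[48;2;15;15;25m [38;2;35;35;50m[48;2;15;15;25m▌[38;2;15;15;25m[48;2;15;15;25m [38;2;23;23;35m[48;2;255;100;100m🬺[38;2;15;15;25m[48;2;15;15;25m [38;2;15;15;25m[48;2;15;15;25m [38;2;27;27;40m[48;2;255;100;100m🬝[38;2;15;15;25m[48;2;255;100;100m🬀[38;2;28;28;41m[48;2;255;100;100m🬊[38;2;15;15;25m[48;2;15;15;25m [38;2;15;15;25m[48;2;15;15;25m [0m
</frame>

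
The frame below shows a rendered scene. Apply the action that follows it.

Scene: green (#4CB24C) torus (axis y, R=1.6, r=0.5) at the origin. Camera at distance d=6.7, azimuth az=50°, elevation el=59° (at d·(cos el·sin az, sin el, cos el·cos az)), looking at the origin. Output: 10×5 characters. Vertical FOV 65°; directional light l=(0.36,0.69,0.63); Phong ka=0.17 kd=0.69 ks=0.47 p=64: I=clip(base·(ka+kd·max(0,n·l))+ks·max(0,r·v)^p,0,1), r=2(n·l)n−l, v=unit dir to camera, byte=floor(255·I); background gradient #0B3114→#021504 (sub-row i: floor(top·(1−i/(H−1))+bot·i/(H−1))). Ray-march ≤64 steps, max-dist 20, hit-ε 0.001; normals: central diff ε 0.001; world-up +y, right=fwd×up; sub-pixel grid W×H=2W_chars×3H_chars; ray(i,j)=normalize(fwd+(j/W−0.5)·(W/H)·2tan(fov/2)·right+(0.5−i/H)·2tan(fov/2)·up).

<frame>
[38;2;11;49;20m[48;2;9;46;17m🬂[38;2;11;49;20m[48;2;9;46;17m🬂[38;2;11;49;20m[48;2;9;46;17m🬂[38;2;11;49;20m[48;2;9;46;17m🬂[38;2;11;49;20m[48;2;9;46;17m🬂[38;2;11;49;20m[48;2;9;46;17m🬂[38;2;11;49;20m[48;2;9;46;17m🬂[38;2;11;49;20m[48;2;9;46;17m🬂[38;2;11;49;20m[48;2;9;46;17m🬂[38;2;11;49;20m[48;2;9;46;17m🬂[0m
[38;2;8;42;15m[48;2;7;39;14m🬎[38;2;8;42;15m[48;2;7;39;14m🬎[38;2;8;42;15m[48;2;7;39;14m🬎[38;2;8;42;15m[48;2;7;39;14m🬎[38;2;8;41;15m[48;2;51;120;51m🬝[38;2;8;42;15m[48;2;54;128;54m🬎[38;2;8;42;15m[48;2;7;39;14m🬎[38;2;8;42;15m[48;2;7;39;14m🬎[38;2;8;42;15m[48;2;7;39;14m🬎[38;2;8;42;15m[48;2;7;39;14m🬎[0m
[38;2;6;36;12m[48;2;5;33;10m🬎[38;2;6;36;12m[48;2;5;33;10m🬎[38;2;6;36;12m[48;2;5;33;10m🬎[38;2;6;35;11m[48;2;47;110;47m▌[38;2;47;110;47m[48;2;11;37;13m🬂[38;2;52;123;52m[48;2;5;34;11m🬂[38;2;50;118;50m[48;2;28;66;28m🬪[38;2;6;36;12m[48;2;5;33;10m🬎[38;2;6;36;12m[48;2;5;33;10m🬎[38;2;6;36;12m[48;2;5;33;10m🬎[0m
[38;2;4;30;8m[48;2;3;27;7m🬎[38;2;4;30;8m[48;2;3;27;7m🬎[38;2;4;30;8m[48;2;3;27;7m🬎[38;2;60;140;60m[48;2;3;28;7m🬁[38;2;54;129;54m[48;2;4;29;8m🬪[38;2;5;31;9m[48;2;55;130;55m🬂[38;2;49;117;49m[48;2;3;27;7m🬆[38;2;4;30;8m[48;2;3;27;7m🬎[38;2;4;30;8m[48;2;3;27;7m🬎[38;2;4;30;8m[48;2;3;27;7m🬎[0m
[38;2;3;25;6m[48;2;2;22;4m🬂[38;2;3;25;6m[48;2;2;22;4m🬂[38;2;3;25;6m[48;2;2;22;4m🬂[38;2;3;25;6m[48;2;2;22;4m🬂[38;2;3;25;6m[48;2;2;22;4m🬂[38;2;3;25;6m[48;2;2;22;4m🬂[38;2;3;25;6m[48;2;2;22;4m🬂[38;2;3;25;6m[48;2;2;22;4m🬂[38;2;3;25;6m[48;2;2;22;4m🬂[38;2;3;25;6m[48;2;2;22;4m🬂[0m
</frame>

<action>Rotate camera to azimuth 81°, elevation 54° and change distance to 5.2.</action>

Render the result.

<frame>
[38;2;11;49;20m[48;2;9;46;17m🬂[38;2;11;49;20m[48;2;9;46;17m🬂[38;2;11;49;20m[48;2;9;46;17m🬂[38;2;11;49;20m[48;2;9;46;17m🬂[38;2;11;49;20m[48;2;9;46;17m🬂[38;2;11;49;20m[48;2;9;46;17m🬂[38;2;11;49;20m[48;2;9;46;17m🬂[38;2;11;49;20m[48;2;9;46;17m🬂[38;2;11;49;20m[48;2;9;46;17m🬂[38;2;11;49;20m[48;2;9;46;17m🬂[0m
[38;2;8;42;15m[48;2;7;39;14m🬎[38;2;8;42;15m[48;2;7;39;14m🬎[38;2;8;42;15m[48;2;7;39;14m🬎[38;2;8;41;15m[48;2;49;116;49m🬝[38;2;8;42;15m[48;2;46;110;46m🬎[38;2;8;42;15m[48;2;69;147;69m🬎[38;2;13;49;19m[48;2;59;139;59m🬬[38;2;8;42;15m[48;2;7;39;14m🬎[38;2;8;42;15m[48;2;7;39;14m🬎[38;2;8;42;15m[48;2;7;39;14m🬎[0m
[38;2;6;36;12m[48;2;5;33;10m🬎[38;2;6;36;12m[48;2;5;33;10m🬎[38;2;6;36;12m[48;2;5;33;10m🬎[38;2;47;112;47m[48;2;17;40;17m🬕[38;2;20;48;20m[48;2;7;33;11m🬀[38;2;40;94;40m[48;2;5;34;11m🬁[38;2;58;137;58m[48;2;5;34;11m🬨[38;2;42;100;42m[48;2;6;35;11m▌[38;2;6;36;12m[48;2;5;33;10m🬎[38;2;6;36;12m[48;2;5;33;10m🬎[0m
[38;2;4;30;8m[48;2;3;27;7m🬎[38;2;4;30;8m[48;2;3;27;7m🬎[38;2;4;30;8m[48;2;3;27;7m🬎[38;2;56;132;56m[48;2;3;27;7m🬬[38;2;31;77;31m[48;2;148;230;148m🬬[38;2;5;31;9m[48;2;45;107;45m🬂[38;2;32;75;32m[48;2;47;111;47m🬀[38;2;40;93;40m[48;2;3;28;7m🬄[38;2;4;30;8m[48;2;3;27;7m🬎[38;2;4;30;8m[48;2;3;27;7m🬎[0m
[38;2;3;25;6m[48;2;2;22;4m🬂[38;2;3;25;6m[48;2;2;22;4m🬂[38;2;3;25;6m[48;2;2;22;4m🬂[38;2;3;25;6m[48;2;2;22;4m🬂[38;2;55;129;55m[48;2;2;22;4m🬂[38;2;50;118;50m[48;2;2;22;4m🬂[38;2;36;85;36m[48;2;2;22;4m🬀[38;2;3;25;6m[48;2;2;22;4m🬂[38;2;3;25;6m[48;2;2;22;4m🬂[38;2;3;25;6m[48;2;2;22;4m🬂[0m
</frame>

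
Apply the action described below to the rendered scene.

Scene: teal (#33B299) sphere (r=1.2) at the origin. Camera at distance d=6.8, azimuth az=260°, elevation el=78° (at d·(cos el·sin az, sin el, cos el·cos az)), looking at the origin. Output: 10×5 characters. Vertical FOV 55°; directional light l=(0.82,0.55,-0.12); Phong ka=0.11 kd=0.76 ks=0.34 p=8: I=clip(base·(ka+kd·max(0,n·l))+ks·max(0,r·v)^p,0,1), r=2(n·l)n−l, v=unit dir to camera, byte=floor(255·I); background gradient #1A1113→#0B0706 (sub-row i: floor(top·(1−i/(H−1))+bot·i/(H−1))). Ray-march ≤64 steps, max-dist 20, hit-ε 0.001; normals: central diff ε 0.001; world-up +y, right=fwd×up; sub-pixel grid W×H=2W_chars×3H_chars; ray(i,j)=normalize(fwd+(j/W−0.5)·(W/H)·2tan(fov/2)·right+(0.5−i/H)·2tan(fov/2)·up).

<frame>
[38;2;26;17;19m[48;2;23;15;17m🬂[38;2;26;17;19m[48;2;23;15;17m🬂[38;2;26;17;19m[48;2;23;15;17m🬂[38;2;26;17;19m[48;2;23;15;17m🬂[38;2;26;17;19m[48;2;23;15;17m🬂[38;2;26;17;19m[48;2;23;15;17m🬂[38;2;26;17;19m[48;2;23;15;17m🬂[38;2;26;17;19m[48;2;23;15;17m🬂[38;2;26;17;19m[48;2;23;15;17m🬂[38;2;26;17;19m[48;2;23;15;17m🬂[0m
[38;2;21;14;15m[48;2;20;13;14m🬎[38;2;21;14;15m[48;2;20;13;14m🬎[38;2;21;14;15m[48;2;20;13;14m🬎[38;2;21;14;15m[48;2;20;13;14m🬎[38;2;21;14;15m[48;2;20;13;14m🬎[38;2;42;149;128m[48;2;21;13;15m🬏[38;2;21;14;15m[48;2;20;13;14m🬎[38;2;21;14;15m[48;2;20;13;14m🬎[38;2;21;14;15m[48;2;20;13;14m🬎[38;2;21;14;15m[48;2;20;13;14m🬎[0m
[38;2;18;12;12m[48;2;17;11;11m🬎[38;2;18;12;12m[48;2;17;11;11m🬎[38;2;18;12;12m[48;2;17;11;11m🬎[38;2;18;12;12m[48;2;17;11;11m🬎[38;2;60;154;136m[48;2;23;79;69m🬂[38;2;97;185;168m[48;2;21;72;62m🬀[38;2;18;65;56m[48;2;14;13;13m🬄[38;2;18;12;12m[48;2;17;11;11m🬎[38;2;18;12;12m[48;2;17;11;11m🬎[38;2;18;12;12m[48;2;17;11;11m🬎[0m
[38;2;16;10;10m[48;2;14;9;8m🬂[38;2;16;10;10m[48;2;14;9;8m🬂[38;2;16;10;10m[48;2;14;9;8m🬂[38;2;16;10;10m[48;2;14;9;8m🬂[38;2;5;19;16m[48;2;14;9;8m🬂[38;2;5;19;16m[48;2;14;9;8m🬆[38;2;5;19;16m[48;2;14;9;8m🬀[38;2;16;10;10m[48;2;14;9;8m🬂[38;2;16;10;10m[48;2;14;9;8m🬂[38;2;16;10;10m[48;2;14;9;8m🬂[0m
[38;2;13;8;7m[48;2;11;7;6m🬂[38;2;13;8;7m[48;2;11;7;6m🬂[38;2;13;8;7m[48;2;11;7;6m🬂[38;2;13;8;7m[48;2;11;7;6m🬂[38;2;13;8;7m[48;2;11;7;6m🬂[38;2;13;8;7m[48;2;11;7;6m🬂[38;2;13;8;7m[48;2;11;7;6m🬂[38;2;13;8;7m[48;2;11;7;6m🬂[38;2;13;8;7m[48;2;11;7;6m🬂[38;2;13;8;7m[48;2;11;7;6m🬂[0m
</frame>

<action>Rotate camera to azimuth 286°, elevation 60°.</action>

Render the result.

<frame>
[38;2;26;17;19m[48;2;23;15;17m🬂[38;2;26;17;19m[48;2;23;15;17m🬂[38;2;26;17;19m[48;2;23;15;17m🬂[38;2;26;17;19m[48;2;23;15;17m🬂[38;2;26;17;19m[48;2;23;15;17m🬂[38;2;26;17;19m[48;2;23;15;17m🬂[38;2;26;17;19m[48;2;23;15;17m🬂[38;2;26;17;19m[48;2;23;15;17m🬂[38;2;26;17;19m[48;2;23;15;17m🬂[38;2;26;17;19m[48;2;23;15;17m🬂[0m
[38;2;21;14;15m[48;2;20;13;14m🬎[38;2;21;14;15m[48;2;20;13;14m🬎[38;2;21;14;15m[48;2;20;13;14m🬎[38;2;21;14;15m[48;2;20;13;14m🬎[38;2;21;14;15m[48;2;20;13;14m🬎[38;2;42;145;125m[48;2;21;13;15m🬏[38;2;21;14;15m[48;2;20;13;14m🬎[38;2;21;14;15m[48;2;20;13;14m🬎[38;2;21;14;15m[48;2;20;13;14m🬎[38;2;21;14;15m[48;2;20;13;14m🬎[0m
[38;2;18;12;12m[48;2;17;11;11m🬎[38;2;18;12;12m[48;2;17;11;11m🬎[38;2;18;12;12m[48;2;17;11;11m🬎[38;2;18;12;12m[48;2;17;11;11m🬎[38;2;29;92;79m[48;2;8;30;25m🬂[38;2;67;136;122m[48;2;9;35;30m🬂[38;2;30;107;92m[48;2;15;22;20m🬀[38;2;18;12;12m[48;2;17;11;11m🬎[38;2;18;12;12m[48;2;17;11;11m🬎[38;2;18;12;12m[48;2;17;11;11m🬎[0m
[38;2;16;10;10m[48;2;14;9;8m🬂[38;2;16;10;10m[48;2;14;9;8m🬂[38;2;16;10;10m[48;2;14;9;8m🬂[38;2;16;10;10m[48;2;14;9;8m🬂[38;2;5;19;16m[48;2;14;9;8m🬂[38;2;5;19;16m[48;2;14;9;8m🬆[38;2;5;19;16m[48;2;14;9;8m🬀[38;2;16;10;10m[48;2;14;9;8m🬂[38;2;16;10;10m[48;2;14;9;8m🬂[38;2;16;10;10m[48;2;14;9;8m🬂[0m
[38;2;13;8;7m[48;2;11;7;6m🬂[38;2;13;8;7m[48;2;11;7;6m🬂[38;2;13;8;7m[48;2;11;7;6m🬂[38;2;13;8;7m[48;2;11;7;6m🬂[38;2;13;8;7m[48;2;11;7;6m🬂[38;2;13;8;7m[48;2;11;7;6m🬂[38;2;13;8;7m[48;2;11;7;6m🬂[38;2;13;8;7m[48;2;11;7;6m🬂[38;2;13;8;7m[48;2;11;7;6m🬂[38;2;13;8;7m[48;2;11;7;6m🬂[0m
</frame>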